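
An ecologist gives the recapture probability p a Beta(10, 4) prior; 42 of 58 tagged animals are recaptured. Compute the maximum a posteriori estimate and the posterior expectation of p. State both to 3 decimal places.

Posterior: Beta(10+42, 4+16) = Beta(52, 20).
Mode = (52−1)/(52+20−2) = 51/70 = 0.729.
Mean = 52/(52+20) = 52/72 = 0.722.

p_MAP = 0.729, E[p|data] = 0.722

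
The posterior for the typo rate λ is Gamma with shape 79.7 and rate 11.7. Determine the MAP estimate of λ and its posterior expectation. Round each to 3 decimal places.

Mode = (α−1)/β = 78.7/11.7 = 6.726.
Mean = α/β = 79.7/11.7 = 6.812.
Right-skewed posterior ⇒ mode < mean.

MAP = 6.726, posterior mean = 6.812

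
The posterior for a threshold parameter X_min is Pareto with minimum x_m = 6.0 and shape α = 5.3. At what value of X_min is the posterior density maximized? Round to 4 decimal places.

The Pareto density is strictly decreasing on [x_m, ∞), so the mode is x_m = 6.0000.
Mean = α·x_m/(α−1) = 5.3·6.0/4.3 = 7.3953.
This is the posterior mode — the MAP estimate.

6.0000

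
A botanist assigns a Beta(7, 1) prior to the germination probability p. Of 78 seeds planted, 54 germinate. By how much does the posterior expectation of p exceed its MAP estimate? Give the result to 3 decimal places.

-0.005

Posterior: Beta(7+54, 1+24) = Beta(61, 25).
Mode = (61−1)/(61+25−2) = 60/84 = 0.714.
Mean = 61/(61+25) = 61/86 = 0.709.
Difference = 0.709 − 0.714 = -0.005.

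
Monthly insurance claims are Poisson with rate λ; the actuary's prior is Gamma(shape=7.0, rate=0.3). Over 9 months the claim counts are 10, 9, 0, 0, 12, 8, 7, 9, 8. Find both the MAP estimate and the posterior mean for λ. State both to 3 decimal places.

Σ counts = 63. Posterior: Gamma(shape = 7.0+63 = 70.0, rate = 0.3+9 = 9.3).
Mode = (α−1)/β = 69.0/9.3 = 7.419.
Mean = α/β = 70.0/9.3 = 7.527.
Right-skewed posterior ⇒ mode < mean.

MAP = 7.419, posterior mean = 7.527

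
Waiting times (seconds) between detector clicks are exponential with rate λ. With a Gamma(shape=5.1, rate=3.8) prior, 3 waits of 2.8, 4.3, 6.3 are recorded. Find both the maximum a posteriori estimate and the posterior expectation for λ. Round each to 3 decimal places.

Σ times = 13.4. Posterior: Gamma(shape = 5.1+3 = 8.1, rate = 3.8+13.4 = 17.2).
Mode = (α−1)/β = 7.1/17.2 = 0.413.
Mean = α/β = 8.1/17.2 = 0.471.
Mean > mode: the posterior has a right tail.

MAP = 0.413; posterior mean = 0.471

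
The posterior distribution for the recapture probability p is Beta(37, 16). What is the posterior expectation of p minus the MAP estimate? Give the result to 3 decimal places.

Mode = (37−1)/(37+16−2) = 36/51 = 0.706.
Mean = 37/(37+16) = 37/53 = 0.698.
Difference = 0.698 − 0.706 = -0.008.

-0.008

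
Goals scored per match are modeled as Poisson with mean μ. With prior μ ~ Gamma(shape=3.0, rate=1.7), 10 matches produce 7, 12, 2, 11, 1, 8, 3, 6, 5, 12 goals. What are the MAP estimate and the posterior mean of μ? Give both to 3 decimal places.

Σ counts = 67. Posterior: Gamma(shape = 3.0+67 = 70.0, rate = 1.7+10 = 11.7).
Mode = (α−1)/β = 69.0/11.7 = 5.897.
Mean = α/β = 70.0/11.7 = 5.983.
The mean is pulled above the mode by the posterior's right skew.

MAP = 5.897; posterior mean = 5.983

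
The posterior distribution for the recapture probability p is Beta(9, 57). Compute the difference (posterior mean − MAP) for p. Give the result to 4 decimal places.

Mode = (9−1)/(9+57−2) = 8/64 = 0.1250.
Mean = 9/(9+57) = 9/66 = 0.1364.
Difference = 0.1364 − 0.1250 = 0.0114.

0.0114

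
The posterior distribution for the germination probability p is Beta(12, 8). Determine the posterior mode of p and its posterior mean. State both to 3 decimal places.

Mode = (12−1)/(12+8−2) = 11/18 = 0.611.
Mean = 12/(12+8) = 12/20 = 0.600.
The mean is pulled below the mode by the posterior's left skew.

posterior mode = 0.611, posterior mean = 0.600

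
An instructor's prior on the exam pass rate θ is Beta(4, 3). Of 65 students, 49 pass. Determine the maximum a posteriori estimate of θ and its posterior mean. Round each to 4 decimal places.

Posterior: Beta(4+49, 3+16) = Beta(53, 19).
Mode = (53−1)/(53+19−2) = 52/70 = 0.7429.
Mean = 53/(53+19) = 53/72 = 0.7361.

MAP = 0.7429, posterior mean = 0.7361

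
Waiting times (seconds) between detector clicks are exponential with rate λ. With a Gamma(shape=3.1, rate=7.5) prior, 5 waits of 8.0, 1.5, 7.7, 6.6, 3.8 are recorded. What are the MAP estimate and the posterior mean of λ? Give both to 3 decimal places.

Σ times = 27.6. Posterior: Gamma(shape = 3.1+5 = 8.1, rate = 7.5+27.6 = 35.1).
Mode = (α−1)/β = 7.1/35.1 = 0.202.
Mean = α/β = 8.1/35.1 = 0.231.
The posterior is right-skewed, so the mean exceeds the mode.

MAP = 0.202; posterior mean = 0.231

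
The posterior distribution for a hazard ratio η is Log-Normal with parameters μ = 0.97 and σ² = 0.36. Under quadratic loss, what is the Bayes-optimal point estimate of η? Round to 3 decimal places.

3.158

Mode = exp(μ − σ²) = exp(0.61) = 1.840.
Mean = exp(μ + σ²/2) = exp(1.150) = 3.158.
Quadratic loss ⇒ the optimal estimator is the posterior mean.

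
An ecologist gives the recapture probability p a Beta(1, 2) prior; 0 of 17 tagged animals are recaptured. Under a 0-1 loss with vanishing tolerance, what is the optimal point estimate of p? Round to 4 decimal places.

0.0000

Posterior: Beta(1+0, 2+17) = Beta(1, 19).
Since α = 1 ≤ 1 and β > 1, the Beta density is monotone decreasing on [0,1]; the mode is at 0.
Mean = 1/(1+19) = 0.0500.
This is the posterior mode — the MAP estimate.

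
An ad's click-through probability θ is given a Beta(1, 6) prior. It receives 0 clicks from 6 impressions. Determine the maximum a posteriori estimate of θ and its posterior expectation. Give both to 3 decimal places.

θ_MAP = 0.000, E[θ|data] = 0.077

Posterior: Beta(1+0, 6+6) = Beta(1, 12).
Since α = 1 ≤ 1 and β > 1, the Beta density is monotone decreasing on [0,1]; the mode is at 0.
Mean = 1/(1+12) = 0.077.
Right-skewed posterior ⇒ mode < mean.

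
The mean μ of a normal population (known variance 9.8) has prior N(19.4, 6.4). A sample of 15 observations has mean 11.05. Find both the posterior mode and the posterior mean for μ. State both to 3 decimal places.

Posterior for μ is Normal. Precision-weighted mean: (1/6.4·19.4 + 15/9.8·11.05) / (1/6.4 + 15/9.8) = 11.823.
A Normal posterior is symmetric, so mode = mean.

MAP: 11.823. Posterior mean: 11.823.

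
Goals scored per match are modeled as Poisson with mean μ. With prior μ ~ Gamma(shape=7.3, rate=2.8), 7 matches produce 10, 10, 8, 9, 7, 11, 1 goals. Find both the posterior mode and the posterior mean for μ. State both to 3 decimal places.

Σ counts = 56. Posterior: Gamma(shape = 7.3+56 = 63.3, rate = 2.8+7 = 9.8).
Mode = (α−1)/β = 62.3/9.8 = 6.357.
Mean = α/β = 63.3/9.8 = 6.459.

μ_MAP = 6.357, E[μ|data] = 6.459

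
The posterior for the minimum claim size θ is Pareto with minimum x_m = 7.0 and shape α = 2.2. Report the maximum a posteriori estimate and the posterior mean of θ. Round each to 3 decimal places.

maximum a posteriori estimate = 7.000, posterior mean = 12.833

The Pareto density is strictly decreasing on [x_m, ∞), so the mode is x_m = 7.000.
Mean = α·x_m/(α−1) = 2.2·7.0/1.2 = 12.833.
Mean > mode: the posterior has a right tail.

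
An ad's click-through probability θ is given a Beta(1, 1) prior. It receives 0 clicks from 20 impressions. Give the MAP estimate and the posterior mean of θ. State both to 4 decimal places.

θ_MAP = 0.0000, E[θ|data] = 0.0455

Posterior: Beta(1+0, 1+20) = Beta(1, 21).
Since α = 1 ≤ 1 and β > 1, the Beta density is monotone decreasing on [0,1]; the mode is at 0.
Mean = 1/(1+21) = 0.0455.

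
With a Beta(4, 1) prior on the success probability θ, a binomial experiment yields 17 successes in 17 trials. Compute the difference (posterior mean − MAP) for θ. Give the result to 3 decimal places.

Posterior: Beta(4+17, 1+0) = Beta(21, 1).
Since β = 1 ≤ 1 and α > 1, the Beta density is monotone increasing on [0,1]; the mode is at 1.
Mean = 21/(21+1) = 0.955.
Difference = 0.955 − 1.000 = -0.045.

-0.045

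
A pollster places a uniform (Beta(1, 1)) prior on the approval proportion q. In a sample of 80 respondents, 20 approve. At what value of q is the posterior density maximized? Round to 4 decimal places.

Posterior: Beta(1+20, 1+60) = Beta(21, 61).
Mode = (21−1)/(21+61−2) = 20/80 = 0.2500.
With a flat prior the MAP equals the MLE, 20/80.
Mean = 21/(21+61) = 21/82 = 0.2561.
This is the posterior mode — the MAP estimate.

0.2500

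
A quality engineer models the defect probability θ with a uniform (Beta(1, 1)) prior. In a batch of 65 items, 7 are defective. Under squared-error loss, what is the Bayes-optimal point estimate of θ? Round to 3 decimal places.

Posterior: Beta(1+7, 1+58) = Beta(8, 59).
Mode = (8−1)/(8+59−2) = 7/65 = 0.108.
Mean = 8/(8+59) = 8/67 = 0.119.
Squared-error loss ⇒ the optimal estimator is the posterior mean.

0.119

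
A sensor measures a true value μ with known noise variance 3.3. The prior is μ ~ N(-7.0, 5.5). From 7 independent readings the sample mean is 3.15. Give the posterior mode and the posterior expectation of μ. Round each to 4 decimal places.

MAP: 2.3487. Posterior mean: 2.3487.

Posterior for μ is Normal. Precision-weighted mean: (1/5.5·-7.0 + 7/3.3·3.15) / (1/5.5 + 7/3.3) = 2.3487.
A Normal posterior is symmetric, so mode = mean.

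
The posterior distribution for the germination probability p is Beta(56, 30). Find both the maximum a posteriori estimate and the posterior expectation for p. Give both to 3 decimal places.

Mode = (56−1)/(56+30−2) = 55/84 = 0.655.
Mean = 56/(56+30) = 56/86 = 0.651.

MAP = 0.655; posterior mean = 0.651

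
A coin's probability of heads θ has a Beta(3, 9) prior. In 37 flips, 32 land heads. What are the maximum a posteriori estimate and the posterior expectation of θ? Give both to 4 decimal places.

MAP = 0.7234, posterior mean = 0.7143

Posterior: Beta(3+32, 9+5) = Beta(35, 14).
Mode = (35−1)/(35+14−2) = 34/47 = 0.7234.
Mean = 35/(35+14) = 35/49 = 0.7143.
The posterior is left-skewed, so the mode exceeds the mean.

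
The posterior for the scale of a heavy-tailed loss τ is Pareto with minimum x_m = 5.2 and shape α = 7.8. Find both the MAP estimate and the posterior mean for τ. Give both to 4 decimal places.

The Pareto density is strictly decreasing on [x_m, ∞), so the mode is x_m = 5.2000.
Mean = α·x_m/(α−1) = 7.8·5.2/6.8 = 5.9647.
Mean > mode: the posterior has a right tail.

MAP: 5.2000. Posterior mean: 5.9647.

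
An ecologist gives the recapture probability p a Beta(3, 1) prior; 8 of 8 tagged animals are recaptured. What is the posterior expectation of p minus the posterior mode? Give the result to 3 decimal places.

Posterior: Beta(3+8, 1+0) = Beta(11, 1).
Since β = 1 ≤ 1 and α > 1, the Beta density is monotone increasing on [0,1]; the mode is at 1.
Mean = 11/(11+1) = 0.917.
Difference = 0.917 − 1.000 = -0.083.
Left-skewed posterior ⇒ mean < mode.

-0.083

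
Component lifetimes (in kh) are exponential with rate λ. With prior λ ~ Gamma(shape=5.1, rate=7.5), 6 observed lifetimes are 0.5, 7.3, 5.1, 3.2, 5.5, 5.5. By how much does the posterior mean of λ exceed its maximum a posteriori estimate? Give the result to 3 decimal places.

0.029

Σ times = 27.1. Posterior: Gamma(shape = 5.1+6 = 11.1, rate = 7.5+27.1 = 34.6).
Mode = (α−1)/β = 10.1/34.6 = 0.292.
Mean = α/β = 11.1/34.6 = 0.321.
Difference = 0.321 − 0.292 = 0.029.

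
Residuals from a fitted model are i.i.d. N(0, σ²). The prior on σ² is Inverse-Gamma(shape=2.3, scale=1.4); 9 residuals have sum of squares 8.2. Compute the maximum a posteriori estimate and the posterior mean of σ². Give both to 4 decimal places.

σ²_MAP = 0.7051, E[σ²|data] = 0.9483

Posterior: Inverse-Gamma(shape = 2.3+9/2 = 6.8, scale = 1.4+8.2/2 = 5.5).
Mode = β/(α+1) = 5.5/7.8 = 0.7051.
Mean = β/(α−1) = 5.5/5.8 = 0.9483.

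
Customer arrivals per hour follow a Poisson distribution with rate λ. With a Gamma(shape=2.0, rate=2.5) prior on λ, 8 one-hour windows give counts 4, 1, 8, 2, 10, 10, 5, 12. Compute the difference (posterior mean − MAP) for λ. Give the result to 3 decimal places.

0.095

Σ counts = 52. Posterior: Gamma(shape = 2.0+52 = 54.0, rate = 2.5+8 = 10.5).
Mode = (α−1)/β = 53.0/10.5 = 5.048.
Mean = α/β = 54.0/10.5 = 5.143.
Difference = 5.143 − 5.048 = 0.095.
The mean is pulled above the mode by the posterior's right skew.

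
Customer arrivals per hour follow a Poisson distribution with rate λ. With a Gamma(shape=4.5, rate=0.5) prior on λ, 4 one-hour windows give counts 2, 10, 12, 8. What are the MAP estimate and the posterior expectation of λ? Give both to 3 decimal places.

MAP = 7.889; posterior mean = 8.111

Σ counts = 32. Posterior: Gamma(shape = 4.5+32 = 36.5, rate = 0.5+4 = 4.5).
Mode = (α−1)/β = 35.5/4.5 = 7.889.
Mean = α/β = 36.5/4.5 = 8.111.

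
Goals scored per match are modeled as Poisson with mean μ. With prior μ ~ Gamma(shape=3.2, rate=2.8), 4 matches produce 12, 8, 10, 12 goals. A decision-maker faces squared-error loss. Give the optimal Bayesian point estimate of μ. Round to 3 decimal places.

Σ counts = 42. Posterior: Gamma(shape = 3.2+42 = 45.2, rate = 2.8+4 = 6.8).
Mode = (α−1)/β = 44.2/6.8 = 6.500.
Mean = α/β = 45.2/6.8 = 6.647.
Squared-error loss ⇒ the optimal estimator is the posterior mean.

6.647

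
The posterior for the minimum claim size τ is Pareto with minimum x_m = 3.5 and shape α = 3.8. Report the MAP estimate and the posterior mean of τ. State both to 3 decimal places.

MAP = 3.500; posterior mean = 4.750

The Pareto density is strictly decreasing on [x_m, ∞), so the mode is x_m = 3.500.
Mean = α·x_m/(α−1) = 3.8·3.5/2.8 = 4.750.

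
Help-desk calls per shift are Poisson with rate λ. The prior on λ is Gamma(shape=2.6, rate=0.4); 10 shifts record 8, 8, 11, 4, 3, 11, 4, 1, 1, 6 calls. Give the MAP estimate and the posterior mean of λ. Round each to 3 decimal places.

MAP = 5.635, posterior mean = 5.731

Σ counts = 57. Posterior: Gamma(shape = 2.6+57 = 59.6, rate = 0.4+10 = 10.4).
Mode = (α−1)/β = 58.6/10.4 = 5.635.
Mean = α/β = 59.6/10.4 = 5.731.
The posterior is right-skewed, so the mean exceeds the mode.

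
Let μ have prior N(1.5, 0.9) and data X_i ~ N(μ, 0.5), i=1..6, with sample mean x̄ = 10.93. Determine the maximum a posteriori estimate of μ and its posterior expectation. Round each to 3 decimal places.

Posterior for μ is Normal. Precision-weighted mean: (1/0.9·1.5 + 6/0.5·10.93) / (1/0.9 + 6/0.5) = 10.131.
A Normal posterior is symmetric, so mode = mean.

MAP = 10.131; posterior mean = 10.131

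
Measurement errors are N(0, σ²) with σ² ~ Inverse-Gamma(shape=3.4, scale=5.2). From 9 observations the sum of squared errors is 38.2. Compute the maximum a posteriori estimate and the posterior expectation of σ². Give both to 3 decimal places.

maximum a posteriori estimate = 2.730, posterior expectation = 3.522

Posterior: Inverse-Gamma(shape = 3.4+9/2 = 7.9, scale = 5.2+38.2/2 = 24.3).
Mode = β/(α+1) = 24.3/8.9 = 2.730.
Mean = β/(α−1) = 24.3/6.9 = 3.522.
Mean > mode: the posterior has a right tail.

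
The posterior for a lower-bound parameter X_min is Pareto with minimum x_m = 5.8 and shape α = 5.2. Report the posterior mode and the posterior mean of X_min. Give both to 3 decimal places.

The Pareto density is strictly decreasing on [x_m, ∞), so the mode is x_m = 5.800.
Mean = α·x_m/(α−1) = 5.2·5.8/4.2 = 7.181.

MAP: 5.800. Posterior mean: 7.181.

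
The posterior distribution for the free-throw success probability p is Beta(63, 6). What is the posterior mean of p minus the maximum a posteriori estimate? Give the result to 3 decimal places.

Mode = (63−1)/(63+6−2) = 62/67 = 0.925.
Mean = 63/(63+6) = 63/69 = 0.913.
Difference = 0.913 − 0.925 = -0.012.

-0.012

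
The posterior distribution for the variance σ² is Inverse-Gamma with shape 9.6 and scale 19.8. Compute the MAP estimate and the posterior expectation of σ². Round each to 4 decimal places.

Mode = β/(α+1) = 19.8/10.6 = 1.8679.
Mean = β/(α−1) = 19.8/8.6 = 2.3023.
Right-skewed posterior ⇒ mode < mean.

MAP = 1.8679; posterior mean = 2.3023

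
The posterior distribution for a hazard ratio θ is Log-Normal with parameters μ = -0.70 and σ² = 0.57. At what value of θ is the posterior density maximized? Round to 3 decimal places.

Mode = exp(μ − σ²) = exp(-1.27) = 0.281.
Mean = exp(μ + σ²/2) = exp(-0.415) = 0.660.
This is the posterior mode — the MAP estimate.

0.281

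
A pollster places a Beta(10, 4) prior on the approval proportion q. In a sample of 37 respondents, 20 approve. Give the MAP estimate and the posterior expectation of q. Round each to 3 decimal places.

Posterior: Beta(10+20, 4+17) = Beta(30, 21).
Mode = (30−1)/(30+21−2) = 29/49 = 0.592.
Mean = 30/(30+21) = 30/51 = 0.588.

MAP: 0.592. Posterior mean: 0.588.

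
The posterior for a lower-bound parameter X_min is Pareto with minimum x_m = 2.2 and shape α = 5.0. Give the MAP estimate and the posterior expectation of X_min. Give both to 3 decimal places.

X_min_MAP = 2.200, E[X_min|data] = 2.750

The Pareto density is strictly decreasing on [x_m, ∞), so the mode is x_m = 2.200.
Mean = α·x_m/(α−1) = 5.0·2.2/4.0 = 2.750.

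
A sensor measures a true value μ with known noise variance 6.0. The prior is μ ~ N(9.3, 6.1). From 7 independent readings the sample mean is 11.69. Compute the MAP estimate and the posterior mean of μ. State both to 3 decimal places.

Posterior for μ is Normal. Precision-weighted mean: (1/6.1·9.3 + 7/6.0·11.69) / (1/6.1 + 7/6.0) = 11.396.
A Normal posterior is symmetric, so mode = mean.

μ_MAP = 11.396, E[μ|data] = 11.396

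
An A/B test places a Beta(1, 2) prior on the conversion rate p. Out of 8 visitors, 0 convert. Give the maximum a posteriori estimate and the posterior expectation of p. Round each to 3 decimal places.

p_MAP = 0.000, E[p|data] = 0.091

Posterior: Beta(1+0, 2+8) = Beta(1, 10).
Since α = 1 ≤ 1 and β > 1, the Beta density is monotone decreasing on [0,1]; the mode is at 0.
Mean = 1/(1+10) = 0.091.
Mean > mode: the posterior has a right tail.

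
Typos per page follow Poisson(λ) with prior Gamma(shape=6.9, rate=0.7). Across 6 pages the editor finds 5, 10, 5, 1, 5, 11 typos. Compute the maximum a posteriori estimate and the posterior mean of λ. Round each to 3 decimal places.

MAP = 6.403, posterior mean = 6.552

Σ counts = 37. Posterior: Gamma(shape = 6.9+37 = 43.9, rate = 0.7+6 = 6.7).
Mode = (α−1)/β = 42.9/6.7 = 6.403.
Mean = α/β = 43.9/6.7 = 6.552.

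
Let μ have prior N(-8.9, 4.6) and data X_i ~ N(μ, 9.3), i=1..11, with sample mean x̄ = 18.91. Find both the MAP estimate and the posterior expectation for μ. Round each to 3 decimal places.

Posterior for μ is Normal. Precision-weighted mean: (1/4.6·-8.9 + 11/9.3·18.91) / (1/4.6 + 11/9.3) = 14.592.
A Normal posterior is symmetric, so mode = mean.

MAP = 14.592, posterior mean = 14.592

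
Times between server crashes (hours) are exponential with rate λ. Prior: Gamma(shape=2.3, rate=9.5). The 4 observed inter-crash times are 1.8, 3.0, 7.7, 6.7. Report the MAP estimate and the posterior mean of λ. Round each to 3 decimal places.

MAP estimate = 0.185, posterior mean = 0.220

Σ times = 19.2. Posterior: Gamma(shape = 2.3+4 = 6.3, rate = 9.5+19.2 = 28.7).
Mode = (α−1)/β = 5.3/28.7 = 0.185.
Mean = α/β = 6.3/28.7 = 0.220.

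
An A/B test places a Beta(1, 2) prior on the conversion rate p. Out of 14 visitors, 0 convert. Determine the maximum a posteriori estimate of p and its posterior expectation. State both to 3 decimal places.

Posterior: Beta(1+0, 2+14) = Beta(1, 16).
Since α = 1 ≤ 1 and β > 1, the Beta density is monotone decreasing on [0,1]; the mode is at 0.
Mean = 1/(1+16) = 0.059.
The mean is pulled above the mode by the posterior's right skew.

MAP = 0.000, posterior mean = 0.059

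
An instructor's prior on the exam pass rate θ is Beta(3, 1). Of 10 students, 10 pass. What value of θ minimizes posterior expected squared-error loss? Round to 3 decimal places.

0.929

Posterior: Beta(3+10, 1+0) = Beta(13, 1).
Since β = 1 ≤ 1 and α > 1, the Beta density is monotone increasing on [0,1]; the mode is at 1.
Mean = 13/(13+1) = 0.929.
Squared-error loss ⇒ the optimal estimator is the posterior mean.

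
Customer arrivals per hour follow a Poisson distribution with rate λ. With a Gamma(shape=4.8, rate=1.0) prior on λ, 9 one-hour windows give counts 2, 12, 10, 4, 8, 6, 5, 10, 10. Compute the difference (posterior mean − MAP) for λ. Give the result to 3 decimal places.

0.100

Σ counts = 67. Posterior: Gamma(shape = 4.8+67 = 71.8, rate = 1.0+9 = 10.0).
Mode = (α−1)/β = 70.8/10.0 = 7.080.
Mean = α/β = 71.8/10.0 = 7.180.
Difference = 7.180 − 7.080 = 0.100.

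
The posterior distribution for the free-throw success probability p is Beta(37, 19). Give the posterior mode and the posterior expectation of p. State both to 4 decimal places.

posterior mode = 0.6667, posterior expectation = 0.6607

Mode = (37−1)/(37+19−2) = 36/54 = 0.6667.
Mean = 37/(37+19) = 37/56 = 0.6607.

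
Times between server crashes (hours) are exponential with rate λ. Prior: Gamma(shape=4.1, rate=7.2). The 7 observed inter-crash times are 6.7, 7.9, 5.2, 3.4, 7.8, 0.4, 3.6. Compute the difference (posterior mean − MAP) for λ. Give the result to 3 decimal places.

0.024

Σ times = 35.0. Posterior: Gamma(shape = 4.1+7 = 11.1, rate = 7.2+35.0 = 42.2).
Mode = (α−1)/β = 10.1/42.2 = 0.239.
Mean = α/β = 11.1/42.2 = 0.263.
Difference = 0.263 − 0.239 = 0.024.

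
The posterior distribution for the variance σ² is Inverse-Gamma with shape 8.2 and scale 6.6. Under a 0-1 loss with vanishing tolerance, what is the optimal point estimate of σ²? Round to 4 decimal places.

Mode = β/(α+1) = 6.6/9.2 = 0.7174.
Mean = β/(α−1) = 6.6/7.2 = 0.9167.
This is the posterior mode — the MAP estimate.

0.7174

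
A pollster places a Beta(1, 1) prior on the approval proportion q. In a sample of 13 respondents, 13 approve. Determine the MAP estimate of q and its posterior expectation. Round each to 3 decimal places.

q_MAP = 1.000, E[q|data] = 0.933

Posterior: Beta(1+13, 1+0) = Beta(14, 1).
Since β = 1 ≤ 1 and α > 1, the Beta density is monotone increasing on [0,1]; the mode is at 1.
Mean = 14/(14+1) = 0.933.
Left-skewed posterior ⇒ mean < mode.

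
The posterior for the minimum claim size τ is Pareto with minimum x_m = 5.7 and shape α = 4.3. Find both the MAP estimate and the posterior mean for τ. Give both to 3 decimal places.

The Pareto density is strictly decreasing on [x_m, ∞), so the mode is x_m = 5.700.
Mean = α·x_m/(α−1) = 4.3·5.7/3.3 = 7.427.

MAP = 5.700; posterior mean = 7.427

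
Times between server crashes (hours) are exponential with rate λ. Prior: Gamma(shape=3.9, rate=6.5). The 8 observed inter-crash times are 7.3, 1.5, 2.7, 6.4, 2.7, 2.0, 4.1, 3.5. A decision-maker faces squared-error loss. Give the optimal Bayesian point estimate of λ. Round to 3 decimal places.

0.324

Σ times = 30.2. Posterior: Gamma(shape = 3.9+8 = 11.9, rate = 6.5+30.2 = 36.7).
Mode = (α−1)/β = 10.9/36.7 = 0.297.
Mean = α/β = 11.9/36.7 = 0.324.
Squared-error loss ⇒ the optimal estimator is the posterior mean.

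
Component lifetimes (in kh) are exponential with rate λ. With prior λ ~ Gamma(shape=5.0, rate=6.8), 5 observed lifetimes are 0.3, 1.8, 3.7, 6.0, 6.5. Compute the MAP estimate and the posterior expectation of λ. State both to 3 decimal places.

MAP: 0.359. Posterior mean: 0.398.

Σ times = 18.3. Posterior: Gamma(shape = 5.0+5 = 10.0, rate = 6.8+18.3 = 25.1).
Mode = (α−1)/β = 9.0/25.1 = 0.359.
Mean = α/β = 10.0/25.1 = 0.398.
The posterior is right-skewed, so the mean exceeds the mode.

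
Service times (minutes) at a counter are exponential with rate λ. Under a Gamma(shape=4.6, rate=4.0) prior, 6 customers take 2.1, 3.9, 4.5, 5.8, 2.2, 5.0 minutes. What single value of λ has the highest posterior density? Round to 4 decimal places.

0.3491

Σ times = 23.5. Posterior: Gamma(shape = 4.6+6 = 10.6, rate = 4.0+23.5 = 27.5).
Mode = (α−1)/β = 9.6/27.5 = 0.3491.
Mean = α/β = 10.6/27.5 = 0.3855.
This is the posterior mode — the MAP estimate.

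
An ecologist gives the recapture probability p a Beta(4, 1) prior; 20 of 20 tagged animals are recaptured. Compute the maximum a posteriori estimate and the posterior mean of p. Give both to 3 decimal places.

Posterior: Beta(4+20, 1+0) = Beta(24, 1).
Since β = 1 ≤ 1 and α > 1, the Beta density is monotone increasing on [0,1]; the mode is at 1.
Mean = 24/(24+1) = 0.960.
The mean is pulled below the mode by the posterior's left skew.

maximum a posteriori estimate = 1.000, posterior mean = 0.960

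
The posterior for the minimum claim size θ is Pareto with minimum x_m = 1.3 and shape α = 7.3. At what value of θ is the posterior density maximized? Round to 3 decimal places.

The Pareto density is strictly decreasing on [x_m, ∞), so the mode is x_m = 1.300.
Mean = α·x_m/(α−1) = 7.3·1.3/6.3 = 1.506.
This is the posterior mode — the MAP estimate.

1.300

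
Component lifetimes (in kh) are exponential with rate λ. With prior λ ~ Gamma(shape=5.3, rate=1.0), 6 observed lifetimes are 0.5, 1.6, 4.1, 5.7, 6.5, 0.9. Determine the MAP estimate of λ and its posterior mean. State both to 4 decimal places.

MAP estimate = 0.5074, posterior mean = 0.5567

Σ times = 19.3. Posterior: Gamma(shape = 5.3+6 = 11.3, rate = 1.0+19.3 = 20.3).
Mode = (α−1)/β = 10.3/20.3 = 0.5074.
Mean = α/β = 11.3/20.3 = 0.5567.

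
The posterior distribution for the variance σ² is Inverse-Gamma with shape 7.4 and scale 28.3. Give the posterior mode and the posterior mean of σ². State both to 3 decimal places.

MAP = 3.369; posterior mean = 4.422

Mode = β/(α+1) = 28.3/8.4 = 3.369.
Mean = β/(α−1) = 28.3/6.4 = 4.422.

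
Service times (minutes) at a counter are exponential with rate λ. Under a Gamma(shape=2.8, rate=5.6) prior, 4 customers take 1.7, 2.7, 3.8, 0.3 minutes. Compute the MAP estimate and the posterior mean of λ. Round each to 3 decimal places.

MAP = 0.411, posterior mean = 0.482

Σ times = 8.5. Posterior: Gamma(shape = 2.8+4 = 6.8, rate = 5.6+8.5 = 14.1).
Mode = (α−1)/β = 5.8/14.1 = 0.411.
Mean = α/β = 6.8/14.1 = 0.482.
The mean is pulled above the mode by the posterior's right skew.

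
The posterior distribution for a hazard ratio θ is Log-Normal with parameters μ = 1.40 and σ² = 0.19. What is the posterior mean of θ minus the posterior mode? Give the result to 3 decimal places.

Mode = exp(μ − σ²) = exp(1.21) = 3.353.
Mean = exp(μ + σ²/2) = exp(1.495) = 4.459.
Difference = 4.459 − 3.353 = 1.106.
Right-skewed posterior ⇒ mode < mean.

1.106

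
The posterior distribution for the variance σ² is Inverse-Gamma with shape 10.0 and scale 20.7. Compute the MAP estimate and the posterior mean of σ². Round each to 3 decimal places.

Mode = β/(α+1) = 20.7/11.0 = 1.882.
Mean = β/(α−1) = 20.7/9.0 = 2.300.

MAP: 1.882. Posterior mean: 2.300.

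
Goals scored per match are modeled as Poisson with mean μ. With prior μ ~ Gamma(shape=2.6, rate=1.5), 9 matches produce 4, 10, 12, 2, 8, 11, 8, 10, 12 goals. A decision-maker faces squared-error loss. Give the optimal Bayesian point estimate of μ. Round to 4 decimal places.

7.5810

Σ counts = 77. Posterior: Gamma(shape = 2.6+77 = 79.6, rate = 1.5+9 = 10.5).
Mode = (α−1)/β = 78.6/10.5 = 7.4857.
Mean = α/β = 79.6/10.5 = 7.5810.
Squared-error loss ⇒ the optimal estimator is the posterior mean.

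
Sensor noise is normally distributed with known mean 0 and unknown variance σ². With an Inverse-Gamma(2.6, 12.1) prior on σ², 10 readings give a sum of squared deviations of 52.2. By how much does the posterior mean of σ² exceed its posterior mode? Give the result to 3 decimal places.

Posterior: Inverse-Gamma(shape = 2.6+10/2 = 7.6, scale = 12.1+52.2/2 = 38.2).
Mode = β/(α+1) = 38.2/8.6 = 4.442.
Mean = β/(α−1) = 38.2/6.6 = 5.788.
Difference = 5.788 − 4.442 = 1.346.
The mean is pulled above the mode by the posterior's right skew.

1.346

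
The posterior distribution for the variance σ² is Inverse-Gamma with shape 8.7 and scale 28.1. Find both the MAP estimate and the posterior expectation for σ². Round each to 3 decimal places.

MAP: 2.897. Posterior mean: 3.649.

Mode = β/(α+1) = 28.1/9.7 = 2.897.
Mean = β/(α−1) = 28.1/7.7 = 3.649.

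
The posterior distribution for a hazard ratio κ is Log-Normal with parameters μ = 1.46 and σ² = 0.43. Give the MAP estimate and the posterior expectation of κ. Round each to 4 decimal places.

Mode = exp(μ − σ²) = exp(1.03) = 2.8011.
Mean = exp(μ + σ²/2) = exp(1.675) = 5.3388.
The posterior is right-skewed, so the mean exceeds the mode.

MAP estimate = 2.8011, posterior expectation = 5.3388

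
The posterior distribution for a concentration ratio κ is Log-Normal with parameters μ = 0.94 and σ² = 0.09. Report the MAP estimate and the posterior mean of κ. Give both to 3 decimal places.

Mode = exp(μ − σ²) = exp(0.85) = 2.340.
Mean = exp(μ + σ²/2) = exp(0.985) = 2.678.

κ_MAP = 2.340, E[κ|data] = 2.678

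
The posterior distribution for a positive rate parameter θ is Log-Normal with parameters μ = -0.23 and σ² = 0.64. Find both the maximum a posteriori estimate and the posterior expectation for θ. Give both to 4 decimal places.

MAP: 0.4190. Posterior mean: 1.0942.

Mode = exp(μ − σ²) = exp(-0.87) = 0.4190.
Mean = exp(μ + σ²/2) = exp(0.090) = 1.0942.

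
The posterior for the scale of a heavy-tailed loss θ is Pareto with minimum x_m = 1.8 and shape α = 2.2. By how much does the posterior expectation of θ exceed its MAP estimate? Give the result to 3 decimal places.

1.500

The Pareto density is strictly decreasing on [x_m, ∞), so the mode is x_m = 1.800.
Mean = α·x_m/(α−1) = 2.2·1.8/1.2 = 3.300.
Difference = 3.300 − 1.800 = 1.500.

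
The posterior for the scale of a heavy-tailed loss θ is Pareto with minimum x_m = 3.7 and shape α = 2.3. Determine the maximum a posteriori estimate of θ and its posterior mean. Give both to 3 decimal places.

MAP = 3.700; posterior mean = 6.546

The Pareto density is strictly decreasing on [x_m, ∞), so the mode is x_m = 3.700.
Mean = α·x_m/(α−1) = 2.3·3.7/1.3 = 6.546.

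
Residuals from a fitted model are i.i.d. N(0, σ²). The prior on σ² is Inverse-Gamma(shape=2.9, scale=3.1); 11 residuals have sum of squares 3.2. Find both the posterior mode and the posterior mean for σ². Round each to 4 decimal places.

MAP = 0.5000; posterior mean = 0.6351

Posterior: Inverse-Gamma(shape = 2.9+11/2 = 8.4, scale = 3.1+3.2/2 = 4.7).
Mode = β/(α+1) = 4.7/9.4 = 0.5000.
Mean = β/(α−1) = 4.7/7.4 = 0.6351.
The mean is pulled above the mode by the posterior's right skew.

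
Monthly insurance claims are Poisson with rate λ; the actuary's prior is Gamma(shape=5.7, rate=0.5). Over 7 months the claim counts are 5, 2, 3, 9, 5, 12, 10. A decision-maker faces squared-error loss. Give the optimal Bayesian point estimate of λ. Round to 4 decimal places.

Σ counts = 46. Posterior: Gamma(shape = 5.7+46 = 51.7, rate = 0.5+7 = 7.5).
Mode = (α−1)/β = 50.7/7.5 = 6.7600.
Mean = α/β = 51.7/7.5 = 6.8933.
Squared-error loss ⇒ the optimal estimator is the posterior mean.

6.8933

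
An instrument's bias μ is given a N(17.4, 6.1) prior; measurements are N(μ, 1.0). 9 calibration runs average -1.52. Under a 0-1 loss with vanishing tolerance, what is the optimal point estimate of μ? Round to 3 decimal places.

Posterior for μ is Normal. Precision-weighted mean: (1/6.1·17.4 + 9/1.0·-1.52) / (1/6.1 + 9/1.0) = -1.182.
A Normal posterior is symmetric, so mode = mean.
This is the posterior mode — the MAP estimate.

-1.182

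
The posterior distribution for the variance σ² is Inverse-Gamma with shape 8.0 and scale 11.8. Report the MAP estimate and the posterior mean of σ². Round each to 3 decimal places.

MAP estimate = 1.311, posterior mean = 1.686

Mode = β/(α+1) = 11.8/9.0 = 1.311.
Mean = β/(α−1) = 11.8/7.0 = 1.686.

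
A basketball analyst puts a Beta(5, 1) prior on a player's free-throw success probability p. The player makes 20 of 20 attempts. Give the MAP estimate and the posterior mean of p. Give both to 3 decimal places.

MAP: 1.000. Posterior mean: 0.962.

Posterior: Beta(5+20, 1+0) = Beta(25, 1).
Since β = 1 ≤ 1 and α > 1, the Beta density is monotone increasing on [0,1]; the mode is at 1.
Mean = 25/(25+1) = 0.962.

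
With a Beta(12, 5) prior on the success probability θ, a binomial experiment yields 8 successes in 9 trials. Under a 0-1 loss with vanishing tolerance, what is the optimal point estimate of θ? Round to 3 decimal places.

Posterior: Beta(12+8, 5+1) = Beta(20, 6).
Mode = (20−1)/(20+6−2) = 19/24 = 0.792.
Mean = 20/(20+6) = 20/26 = 0.769.
This is the posterior mode — the MAP estimate.

0.792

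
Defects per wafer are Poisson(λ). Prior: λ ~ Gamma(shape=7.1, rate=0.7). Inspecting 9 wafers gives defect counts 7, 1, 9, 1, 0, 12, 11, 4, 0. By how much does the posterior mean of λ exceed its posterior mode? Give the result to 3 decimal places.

Σ counts = 45. Posterior: Gamma(shape = 7.1+45 = 52.1, rate = 0.7+9 = 9.7).
Mode = (α−1)/β = 51.1/9.7 = 5.268.
Mean = α/β = 52.1/9.7 = 5.371.
Difference = 5.371 − 5.268 = 0.103.

0.103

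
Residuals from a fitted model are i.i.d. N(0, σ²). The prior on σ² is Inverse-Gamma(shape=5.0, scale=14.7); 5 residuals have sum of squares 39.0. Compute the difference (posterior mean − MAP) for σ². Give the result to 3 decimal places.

1.238

Posterior: Inverse-Gamma(shape = 5.0+5/2 = 7.5, scale = 14.7+39.0/2 = 34.2).
Mode = β/(α+1) = 34.2/8.5 = 4.024.
Mean = β/(α−1) = 34.2/6.5 = 5.262.
Difference = 5.262 − 4.024 = 1.238.
The mean is pulled above the mode by the posterior's right skew.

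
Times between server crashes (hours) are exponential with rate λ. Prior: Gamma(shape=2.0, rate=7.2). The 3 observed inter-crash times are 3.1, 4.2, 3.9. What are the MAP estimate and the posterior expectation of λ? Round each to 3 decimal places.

MAP = 0.217, posterior mean = 0.272

Σ times = 11.2. Posterior: Gamma(shape = 2.0+3 = 5.0, rate = 7.2+11.2 = 18.4).
Mode = (α−1)/β = 4.0/18.4 = 0.217.
Mean = α/β = 5.0/18.4 = 0.272.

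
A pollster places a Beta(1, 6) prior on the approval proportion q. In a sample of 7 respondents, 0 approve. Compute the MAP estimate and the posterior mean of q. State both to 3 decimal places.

Posterior: Beta(1+0, 6+7) = Beta(1, 13).
Since α = 1 ≤ 1 and β > 1, the Beta density is monotone decreasing on [0,1]; the mode is at 0.
Mean = 1/(1+13) = 0.071.
The posterior is right-skewed, so the mean exceeds the mode.

MAP = 0.000; posterior mean = 0.071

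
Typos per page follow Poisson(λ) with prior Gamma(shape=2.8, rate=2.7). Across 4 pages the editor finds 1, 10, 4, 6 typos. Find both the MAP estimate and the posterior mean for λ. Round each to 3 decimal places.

Σ counts = 21. Posterior: Gamma(shape = 2.8+21 = 23.8, rate = 2.7+4 = 6.7).
Mode = (α−1)/β = 22.8/6.7 = 3.403.
Mean = α/β = 23.8/6.7 = 3.552.
Mean > mode: the posterior has a right tail.

MAP = 3.403, posterior mean = 3.552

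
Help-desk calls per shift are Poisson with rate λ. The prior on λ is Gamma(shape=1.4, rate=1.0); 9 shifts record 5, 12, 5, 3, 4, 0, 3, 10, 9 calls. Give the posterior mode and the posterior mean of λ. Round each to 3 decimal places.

Σ counts = 51. Posterior: Gamma(shape = 1.4+51 = 52.4, rate = 1.0+9 = 10.0).
Mode = (α−1)/β = 51.4/10.0 = 5.140.
Mean = α/β = 52.4/10.0 = 5.240.
The mean is pulled above the mode by the posterior's right skew.

MAP = 5.140, posterior mean = 5.240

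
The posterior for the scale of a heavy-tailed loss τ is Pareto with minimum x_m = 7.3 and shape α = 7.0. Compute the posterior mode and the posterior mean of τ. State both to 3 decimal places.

The Pareto density is strictly decreasing on [x_m, ∞), so the mode is x_m = 7.300.
Mean = α·x_m/(α−1) = 7.0·7.3/6.0 = 8.517.
Mean > mode: the posterior has a right tail.

MAP = 7.300, posterior mean = 8.517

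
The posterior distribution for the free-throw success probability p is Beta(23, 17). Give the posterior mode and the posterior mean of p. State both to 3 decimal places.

Mode = (23−1)/(23+17−2) = 22/38 = 0.579.
Mean = 23/(23+17) = 23/40 = 0.575.

MAP = 0.579; posterior mean = 0.575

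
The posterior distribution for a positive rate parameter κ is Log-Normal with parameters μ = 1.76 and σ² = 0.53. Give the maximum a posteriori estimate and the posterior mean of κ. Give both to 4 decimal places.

Mode = exp(μ − σ²) = exp(1.23) = 3.4212.
Mean = exp(μ + σ²/2) = exp(2.025) = 7.5761.

κ_MAP = 3.4212, E[κ|data] = 7.5761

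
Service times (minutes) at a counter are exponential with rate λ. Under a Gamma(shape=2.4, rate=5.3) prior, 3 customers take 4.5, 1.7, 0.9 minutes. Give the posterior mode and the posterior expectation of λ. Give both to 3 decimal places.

λ_MAP = 0.355, E[λ|data] = 0.435

Σ times = 7.1. Posterior: Gamma(shape = 2.4+3 = 5.4, rate = 5.3+7.1 = 12.4).
Mode = (α−1)/β = 4.4/12.4 = 0.355.
Mean = α/β = 5.4/12.4 = 0.435.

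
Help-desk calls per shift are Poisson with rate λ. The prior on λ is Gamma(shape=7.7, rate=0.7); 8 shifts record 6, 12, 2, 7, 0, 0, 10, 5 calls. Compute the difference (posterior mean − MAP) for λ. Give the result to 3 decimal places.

0.115

Σ counts = 42. Posterior: Gamma(shape = 7.7+42 = 49.7, rate = 0.7+8 = 8.7).
Mode = (α−1)/β = 48.7/8.7 = 5.598.
Mean = α/β = 49.7/8.7 = 5.713.
Difference = 5.713 − 5.598 = 0.115.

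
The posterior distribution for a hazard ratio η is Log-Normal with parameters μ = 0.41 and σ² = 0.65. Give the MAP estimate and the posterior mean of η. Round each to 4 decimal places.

Mode = exp(μ − σ²) = exp(-0.24) = 0.7866.
Mean = exp(μ + σ²/2) = exp(0.735) = 2.0855.

MAP = 0.7866; posterior mean = 2.0855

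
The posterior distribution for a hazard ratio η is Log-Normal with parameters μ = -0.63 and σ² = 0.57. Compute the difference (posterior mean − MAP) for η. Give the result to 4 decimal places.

Mode = exp(μ − σ²) = exp(-1.20) = 0.3012.
Mean = exp(μ + σ²/2) = exp(-0.345) = 0.7082.
Difference = 0.7082 − 0.3012 = 0.4070.
Mean > mode: the posterior has a right tail.

0.4070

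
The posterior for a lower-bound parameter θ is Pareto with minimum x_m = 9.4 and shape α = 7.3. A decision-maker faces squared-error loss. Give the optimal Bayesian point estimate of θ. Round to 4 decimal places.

10.8921

The Pareto density is strictly decreasing on [x_m, ∞), so the mode is x_m = 9.4000.
Mean = α·x_m/(α−1) = 7.3·9.4/6.3 = 10.8921.
Squared-error loss ⇒ the optimal estimator is the posterior mean.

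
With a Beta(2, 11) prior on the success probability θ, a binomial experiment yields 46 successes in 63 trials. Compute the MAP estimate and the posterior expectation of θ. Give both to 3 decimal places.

θ_MAP = 0.635, E[θ|data] = 0.632

Posterior: Beta(2+46, 11+17) = Beta(48, 28).
Mode = (48−1)/(48+28−2) = 47/74 = 0.635.
Mean = 48/(48+28) = 48/76 = 0.632.
The posterior is left-skewed, so the mode exceeds the mean.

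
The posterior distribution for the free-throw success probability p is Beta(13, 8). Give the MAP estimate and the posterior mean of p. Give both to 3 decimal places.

Mode = (13−1)/(13+8−2) = 12/19 = 0.632.
Mean = 13/(13+8) = 13/21 = 0.619.
The mean is pulled below the mode by the posterior's left skew.

MAP estimate = 0.632, posterior mean = 0.619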